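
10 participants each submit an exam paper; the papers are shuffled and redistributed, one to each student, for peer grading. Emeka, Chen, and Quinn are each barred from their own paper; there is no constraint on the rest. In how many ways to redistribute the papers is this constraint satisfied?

Let A_j be the event that the j-th constrained one is fixed. By inclusion-exclusion over the 3 events:
Σ_{j=0}^{3} (-1)^j C(3,j)(10-j)!
= C(3,0)·10! - C(3,1)·9! + C(3,2)·8! - C(3,3)·7!
= 3628800 - 1088640 + 120960 - 5040
= 2656080

2656080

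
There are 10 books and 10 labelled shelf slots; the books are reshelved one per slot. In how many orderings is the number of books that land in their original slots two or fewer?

3337406

Sum C(10,i)·!(10-i) for i = 0..2:
  i=0: C(10,0)·!10 = 1·1334961 = 1334961
  i=1: C(10,1)·!9 = 10·133496 = 1334960
  i=2: C(10,2)·!8 = 45·14833 = 667485
Total = 3337406.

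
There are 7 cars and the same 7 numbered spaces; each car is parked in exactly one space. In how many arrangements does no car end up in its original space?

1854

Recurrence: !7 = 6·(!6 + !5).
!7 = 6·(265 + 44) = 6·309 = 1854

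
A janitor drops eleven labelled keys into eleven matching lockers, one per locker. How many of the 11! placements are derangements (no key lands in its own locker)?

The subfactorial !11 = [11!/e] (nearest integer).
11! = 39916800, and 39916800/e ≈ 14684570.08, so !11 = 14684570.

14684570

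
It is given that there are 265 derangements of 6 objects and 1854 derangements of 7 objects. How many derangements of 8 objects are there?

14833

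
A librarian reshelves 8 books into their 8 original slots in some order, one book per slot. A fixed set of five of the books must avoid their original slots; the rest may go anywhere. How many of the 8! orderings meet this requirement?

21234

Let A_j be the event that the j-th constrained one is fixed. By inclusion-exclusion over the 5 events:
Σ_{j=0}^{5} (-1)^j C(5,j)(8-j)!
= C(5,0)·8! - C(5,1)·7! + C(5,2)·6! - C(5,3)·5! + C(5,4)·4! - C(5,5)·3!
= 40320 - 25200 + 7200 - 1200 + 120 - 6
= 21234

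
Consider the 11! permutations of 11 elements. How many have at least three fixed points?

3205379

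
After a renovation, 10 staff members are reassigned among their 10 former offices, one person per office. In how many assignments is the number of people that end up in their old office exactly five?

Pick the 5 fixed positions: C(10,5) = 252 ways.
The other 5 form a derangement: !5 = 44.
Total: 252 × 44 = 11088.

11088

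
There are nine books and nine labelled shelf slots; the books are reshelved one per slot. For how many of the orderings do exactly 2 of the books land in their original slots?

66744

Pick the 2 fixed positions: C(9,2) = 36 ways.
The remaining 7 must be deranged: !7 = 1854.
Total: 36 × 1854 = 66744.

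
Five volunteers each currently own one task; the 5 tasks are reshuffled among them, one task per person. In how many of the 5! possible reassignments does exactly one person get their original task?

45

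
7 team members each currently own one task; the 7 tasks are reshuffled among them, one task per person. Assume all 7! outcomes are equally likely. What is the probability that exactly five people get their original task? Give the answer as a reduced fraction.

1/240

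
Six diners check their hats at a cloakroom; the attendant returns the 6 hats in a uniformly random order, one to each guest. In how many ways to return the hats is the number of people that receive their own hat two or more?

# with exactly i fixed is C(6,i)·!(6-i); sum over i=2..6:
  i=2: C(6,2)·!4 = 15·9 = 135
  i=3: C(6,3)·!3 = 20·2 = 40
  i=4: C(6,4)·!2 = 15·1 = 15
  i=5: C(6,5)·!1 = 6·0 = 0
  i=6: C(6,6)·!0 = 1·1 = 1
Total = 191.

191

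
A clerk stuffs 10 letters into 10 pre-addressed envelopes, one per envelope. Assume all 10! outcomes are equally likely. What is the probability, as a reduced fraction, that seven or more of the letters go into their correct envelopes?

143/1814400

Favorable outcomes: Σ_{i≥7} C(10,i)·!(10-i) = 120·2 + 45·1 + 10·0 + 1·1 = 286.
Total outcomes: 10! = 3628800.
Probability = 286/3628800 = 143/1814400.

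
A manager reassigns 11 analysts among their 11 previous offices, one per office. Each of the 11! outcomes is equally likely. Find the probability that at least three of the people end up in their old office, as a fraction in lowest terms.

Favorable outcomes: Σ_{i≥3} C(11,i)·!(11-i) = 165·14833 + 330·1854 + 462·265 + 462·44 + 330·9 + 165·2 + 55·1 + 11·0 + 1·1 = 3205379.
Total outcomes: 11! = 39916800.
Probability = 3205379/39916800 = 3205379/39916800.

3205379/39916800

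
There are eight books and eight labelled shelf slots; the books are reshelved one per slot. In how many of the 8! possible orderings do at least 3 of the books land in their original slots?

3235

# with exactly i fixed is C(8,i)·!(8-i); sum over i=3..8:
  i=3: C(8,3)·!5 = 56·44 = 2464
  i=4: C(8,4)·!4 = 70·9 = 630
  i=5: C(8,5)·!3 = 56·2 = 112
  i=6: C(8,6)·!2 = 28·1 = 28
  i=7: C(8,7)·!1 = 8·0 = 0
  i=8: C(8,8)·!0 = 1·1 = 1
Total = 3235.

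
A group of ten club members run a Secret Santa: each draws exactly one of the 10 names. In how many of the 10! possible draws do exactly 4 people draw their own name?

55650

Choose which 4 of the 10 are fixed: C(10,4) = 210.
The other 6 form a derangement: !6 = 265.
Total: 210 × 265 = 55650.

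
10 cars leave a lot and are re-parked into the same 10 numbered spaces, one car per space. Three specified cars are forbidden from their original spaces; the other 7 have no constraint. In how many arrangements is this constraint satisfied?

2656080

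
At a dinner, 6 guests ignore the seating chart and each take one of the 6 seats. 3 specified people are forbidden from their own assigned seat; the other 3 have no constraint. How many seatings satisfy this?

426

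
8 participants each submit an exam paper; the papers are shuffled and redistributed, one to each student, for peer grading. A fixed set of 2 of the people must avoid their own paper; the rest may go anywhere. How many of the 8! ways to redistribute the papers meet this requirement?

30960

Inclusion-exclusion on the 2 forbidden self-matches:
Σ_{j=0}^{2} (-1)^j C(2,j)(8-j)!
= C(2,0)·8! - C(2,1)·7! + C(2,2)·6!
= 40320 - 10080 + 720
= 30960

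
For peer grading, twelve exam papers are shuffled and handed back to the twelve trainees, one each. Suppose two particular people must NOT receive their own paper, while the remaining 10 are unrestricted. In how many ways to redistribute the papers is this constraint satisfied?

Inclusion-exclusion on the 2 forbidden self-matches:
Σ_{j=0}^{2} (-1)^j C(2,j)(12-j)!
= C(2,0)·12! - C(2,1)·11! + C(2,2)·10!
= 479001600 - 79833600 + 3628800
= 402796800

402796800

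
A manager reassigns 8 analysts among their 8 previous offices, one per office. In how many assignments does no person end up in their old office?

14833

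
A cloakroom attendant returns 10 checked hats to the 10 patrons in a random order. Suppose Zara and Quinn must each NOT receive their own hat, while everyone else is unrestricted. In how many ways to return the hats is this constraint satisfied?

2943360

Inclusion-exclusion on the 2 forbidden self-matches:
Σ_{j=0}^{2} (-1)^j C(2,j)(10-j)!
= C(2,0)·10! - C(2,1)·9! + C(2,2)·8!
= 3628800 - 725760 + 40320
= 2943360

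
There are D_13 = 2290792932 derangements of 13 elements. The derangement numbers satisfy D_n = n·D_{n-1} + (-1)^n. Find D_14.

D_14 = 14·2290792932 + 1 = 32071101049.

32071101049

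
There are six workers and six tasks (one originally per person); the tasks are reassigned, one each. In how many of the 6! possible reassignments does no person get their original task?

265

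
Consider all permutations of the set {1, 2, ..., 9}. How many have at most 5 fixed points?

362675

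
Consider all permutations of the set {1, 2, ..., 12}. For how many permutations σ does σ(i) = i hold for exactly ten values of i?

66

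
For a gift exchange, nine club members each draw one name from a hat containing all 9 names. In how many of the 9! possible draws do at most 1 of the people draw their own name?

266993

# with exactly i fixed is C(9,i)·!(9-i); sum over i=0..1:
  i=0: C(9,0)·!9 = 1·133496 = 133496
  i=1: C(9,1)·!8 = 9·14833 = 133497
Total = 266993.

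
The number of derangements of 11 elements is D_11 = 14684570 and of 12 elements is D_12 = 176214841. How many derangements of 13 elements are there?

2290792932

D_13 = (13-1)·(D_12 + D_11) = 12·(176214841 + 14684570) = 12·190899411 = 2290792932.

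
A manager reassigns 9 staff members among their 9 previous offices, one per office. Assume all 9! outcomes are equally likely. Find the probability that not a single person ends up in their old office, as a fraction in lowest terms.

16687/45360

Favorable outcomes: !9 = 133496.
Total outcomes: 9! = 362880.
Probability = 133496/362880 = 16687/45360.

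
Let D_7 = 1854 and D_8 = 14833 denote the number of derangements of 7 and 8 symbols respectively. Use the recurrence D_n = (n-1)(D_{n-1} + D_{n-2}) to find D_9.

133496

D_9 = (9-1)·(D_8 + D_7) = 8·(14833 + 1854) = 8·16687 = 133496.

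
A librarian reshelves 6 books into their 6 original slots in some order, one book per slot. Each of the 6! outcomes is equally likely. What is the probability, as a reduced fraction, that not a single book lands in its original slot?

53/144

Favorable outcomes: !6 = 265.
Total outcomes: 6! = 720.
Probability = 265/720 = 53/144.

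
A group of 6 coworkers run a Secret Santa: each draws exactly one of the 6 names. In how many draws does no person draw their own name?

265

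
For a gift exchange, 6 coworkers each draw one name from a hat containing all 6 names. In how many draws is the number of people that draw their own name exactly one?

Choose which one of the 6 is fixed: C(6,1) = 6.
The other 5 form a derangement: !5 = 44.
Total: 6 × 44 = 264.

264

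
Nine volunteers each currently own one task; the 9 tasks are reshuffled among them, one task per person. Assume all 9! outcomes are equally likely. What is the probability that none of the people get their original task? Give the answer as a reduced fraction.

Favorable outcomes: !9 = 133496.
Total outcomes: 9! = 362880.
Probability = 133496/362880 = 16687/45360.

16687/45360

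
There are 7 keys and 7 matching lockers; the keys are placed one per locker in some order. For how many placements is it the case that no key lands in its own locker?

Use !n = n·!(n-1) + (-1)^n.
!7 = 7·265 - 1 = 1854

1854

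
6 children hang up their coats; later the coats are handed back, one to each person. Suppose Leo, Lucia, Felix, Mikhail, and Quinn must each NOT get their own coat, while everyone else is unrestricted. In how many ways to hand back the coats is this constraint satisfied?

309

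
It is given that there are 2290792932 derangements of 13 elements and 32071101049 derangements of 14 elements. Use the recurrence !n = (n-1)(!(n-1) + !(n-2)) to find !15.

!15 = (15-1)·(!14 + !13) = 14·(32071101049 + 2290792932) = 14·34361893981 = 481066515734.

481066515734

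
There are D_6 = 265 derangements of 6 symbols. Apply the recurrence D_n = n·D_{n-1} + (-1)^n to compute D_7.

D_7 = 7·265 - 1 = 1854.

1854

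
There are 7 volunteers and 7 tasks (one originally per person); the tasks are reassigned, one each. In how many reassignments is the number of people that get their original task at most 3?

Sum C(7,i)·!(7-i) for i = 0..3:
  i=0: C(7,0)·!7 = 1·1854 = 1854
  i=1: C(7,1)·!6 = 7·265 = 1855
  i=2: C(7,2)·!5 = 21·44 = 924
  i=3: C(7,3)·!4 = 35·9 = 315
Total = 4948.

4948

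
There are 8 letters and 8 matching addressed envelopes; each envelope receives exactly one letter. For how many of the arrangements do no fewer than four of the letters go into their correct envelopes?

771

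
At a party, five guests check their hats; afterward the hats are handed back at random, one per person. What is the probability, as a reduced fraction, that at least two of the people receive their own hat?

31/120

Favorable outcomes: Σ_{i≥2} C(5,i)·!(5-i) = 10·2 + 10·1 + 5·0 + 1·1 = 31.
Total outcomes: 5! = 120.
Probability = 31/120 = 31/120.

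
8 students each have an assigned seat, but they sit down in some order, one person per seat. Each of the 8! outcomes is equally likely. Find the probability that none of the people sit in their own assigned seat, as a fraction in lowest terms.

Favorable outcomes: !8 = 14833.
Total outcomes: 8! = 40320.
Probability = 14833/40320 = 2119/5760.

2119/5760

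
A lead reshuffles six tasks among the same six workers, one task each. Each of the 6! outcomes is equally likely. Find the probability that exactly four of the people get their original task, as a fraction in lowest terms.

1/48

Favorable outcomes: C(6,4)·!2 = 15·1 = 15.
Total outcomes: 6! = 720.
Probability = 15/720 = 1/48.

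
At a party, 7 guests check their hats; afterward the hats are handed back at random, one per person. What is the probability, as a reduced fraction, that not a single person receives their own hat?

103/280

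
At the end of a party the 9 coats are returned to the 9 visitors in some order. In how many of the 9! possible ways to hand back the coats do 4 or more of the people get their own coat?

# with exactly i fixed is C(9,i)·!(9-i); sum over i=4..9:
  i=4: C(9,4)·!5 = 126·44 = 5544
  i=5: C(9,5)·!4 = 126·9 = 1134
  i=6: C(9,6)·!3 = 84·2 = 168
  i=7: C(9,7)·!2 = 36·1 = 36
  i=8: C(9,8)·!1 = 9·0 = 0
  i=9: C(9,9)·!0 = 1·1 = 1
Total = 6883.

6883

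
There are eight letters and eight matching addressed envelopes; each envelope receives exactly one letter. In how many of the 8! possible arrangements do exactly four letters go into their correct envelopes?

630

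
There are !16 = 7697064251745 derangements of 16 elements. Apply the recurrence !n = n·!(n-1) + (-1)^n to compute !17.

130850092279664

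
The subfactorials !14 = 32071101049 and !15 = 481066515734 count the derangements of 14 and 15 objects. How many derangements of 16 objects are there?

!16 = (16-1)·(!15 + !14) = 15·(481066515734 + 32071101049) = 15·513137616783 = 7697064251745.

7697064251745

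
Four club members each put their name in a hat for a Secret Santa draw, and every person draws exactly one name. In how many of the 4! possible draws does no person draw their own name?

9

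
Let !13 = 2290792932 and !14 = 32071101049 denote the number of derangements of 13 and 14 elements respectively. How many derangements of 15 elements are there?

481066515734

!15 = (15-1)·(!14 + !13) = 14·(32071101049 + 2290792932) = 14·34361893981 = 481066515734.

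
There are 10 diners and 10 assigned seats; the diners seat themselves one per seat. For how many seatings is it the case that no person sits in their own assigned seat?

!10 is the nearest integer to 10!/e.
10! = 3628800, and 3628800/e ≈ 1334960.92, so !10 = 1334961.

1334961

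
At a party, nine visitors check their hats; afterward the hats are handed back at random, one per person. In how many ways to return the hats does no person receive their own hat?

Use !n = (n-1)(!(n-1) + !(n-2)).
!9 = 8·(14833 + 1854) = 8·16687 = 133496

133496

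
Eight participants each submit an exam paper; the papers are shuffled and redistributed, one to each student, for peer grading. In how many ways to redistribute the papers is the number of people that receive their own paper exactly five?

112

Pick the 5 fixed positions: C(8,5) = 56 ways.
The remaining 3 must be deranged: !3 = 2.
Total: 56 × 2 = 112.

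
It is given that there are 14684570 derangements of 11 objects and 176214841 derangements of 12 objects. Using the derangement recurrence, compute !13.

!13 = (13-1)·(!12 + !11) = 12·(176214841 + 14684570) = 12·190899411 = 2290792932.

2290792932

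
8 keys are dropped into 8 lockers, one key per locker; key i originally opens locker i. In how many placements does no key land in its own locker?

!8 = 8! · Σ_{k=0}^{8} (-1)^k/k!
= 8! - 8!/1! + 8!/2! - 8!/3! + 8!/4! - 8!/5! + 8!/6! - 8!/7! + 8!/8!
= 40320 - 40320 + 20160 - 6720 + 1680 - 336 + 56 - 8 + 1
= 14833

14833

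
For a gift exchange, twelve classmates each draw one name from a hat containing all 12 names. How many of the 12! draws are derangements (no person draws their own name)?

Recurrence: !12 = 11·(!11 + !10).
!12 = 11·(14684570 + 1334961) = 11·16019531 = 176214841

176214841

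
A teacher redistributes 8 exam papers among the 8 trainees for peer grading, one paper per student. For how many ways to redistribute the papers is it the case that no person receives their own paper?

!8 = 8! · Σ_{k=0}^{8} (-1)^k/k!
= 8! - 8!/1! + 8!/2! - 8!/3! + 8!/4! - 8!/5! + 8!/6! - 8!/7! + 8!/8!
= 40320 - 40320 + 20160 - 6720 + 1680 - 336 + 56 - 8 + 1
= 14833

14833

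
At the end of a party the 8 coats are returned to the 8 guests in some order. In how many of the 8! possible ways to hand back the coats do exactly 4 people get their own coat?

630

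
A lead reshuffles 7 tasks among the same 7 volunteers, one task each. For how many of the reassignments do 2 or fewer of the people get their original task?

4633

Sum C(7,i)·!(7-i) for i = 0..2:
  i=0: C(7,0)·!7 = 1·1854 = 1854
  i=1: C(7,1)·!6 = 7·265 = 1855
  i=2: C(7,2)·!5 = 21·44 = 924
Total = 4633.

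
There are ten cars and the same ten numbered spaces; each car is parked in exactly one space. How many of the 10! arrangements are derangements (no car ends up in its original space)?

1334961

By inclusion-exclusion, !10 = Σ (-1)^k · 10!/k! for k=0..10
= 10! - 10!/1! + 10!/2! - 10!/3! + 10!/4! - 10!/5! + 10!/6! - 10!/7! + 10!/8! - 10!/9! + 10!/10!
= 3628800 - 3628800 + 1814400 - 604800 + 151200 - 30240 + 5040 - 720 + 90 - 10 + 1
= 1334961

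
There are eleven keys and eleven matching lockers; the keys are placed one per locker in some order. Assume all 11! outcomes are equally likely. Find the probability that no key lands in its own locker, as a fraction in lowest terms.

1468457/3991680

Favorable outcomes: !11 = 14684570.
Total outcomes: 11! = 39916800.
Probability = 14684570/39916800 = 1468457/3991680.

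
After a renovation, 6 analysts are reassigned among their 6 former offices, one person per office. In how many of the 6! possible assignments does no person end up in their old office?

265

The number of derangements of 6 is !6 = Σ_{k=0}^{6} (-1)^k·6!/k!
= 6! - 6!/1! + 6!/2! - 6!/3! + 6!/4! - 6!/5! + 6!/6!
= 720 - 720 + 360 - 120 + 30 - 6 + 1
= 265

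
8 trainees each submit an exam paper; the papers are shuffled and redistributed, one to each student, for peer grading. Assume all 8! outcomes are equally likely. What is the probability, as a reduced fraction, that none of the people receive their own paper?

Favorable outcomes: !8 = 14833.
Total outcomes: 8! = 40320.
Probability = 14833/40320 = 2119/5760.

2119/5760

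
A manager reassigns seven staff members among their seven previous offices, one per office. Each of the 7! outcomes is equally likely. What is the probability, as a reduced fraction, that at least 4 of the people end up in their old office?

23/1260

Favorable outcomes: Σ_{i≥4} C(7,i)·!(7-i) = 35·2 + 21·1 + 7·0 + 1·1 = 92.
Total outcomes: 7! = 5040.
Probability = 92/5040 = 23/1260.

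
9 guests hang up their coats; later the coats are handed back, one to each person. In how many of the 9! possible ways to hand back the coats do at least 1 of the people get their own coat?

Sum C(9,i)·!(9-i) for i = 1..9:
  i=1: C(9,1)·!8 = 9·14833 = 133497
  i=2: C(9,2)·!7 = 36·1854 = 66744
  i=3: C(9,3)·!6 = 84·265 = 22260
  i=4: C(9,4)·!5 = 126·44 = 5544
  i=5: C(9,5)·!4 = 126·9 = 1134
  i=6: C(9,6)·!3 = 84·2 = 168
  i=7: C(9,7)·!2 = 36·1 = 36
  i=8: C(9,8)·!1 = 9·0 = 0
  i=9: C(9,9)·!0 = 1·1 = 1
Total = 229384.

229384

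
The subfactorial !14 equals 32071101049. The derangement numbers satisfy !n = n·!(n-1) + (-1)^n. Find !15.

!15 = 15·32071101049 - 1 = 481066515734.

481066515734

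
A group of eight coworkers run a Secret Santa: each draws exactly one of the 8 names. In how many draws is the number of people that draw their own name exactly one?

14832

Pick the single fixed position: C(8,1) = 8 ways.
The remaining 7 must be deranged: !7 = 1854.
Total: 8 × 1854 = 14832.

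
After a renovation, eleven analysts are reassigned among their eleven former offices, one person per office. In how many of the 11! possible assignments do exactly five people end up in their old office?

Choose which 5 of the 11 are fixed: C(11,5) = 462.
The remaining 6 must be deranged: !6 = 265.
Total: 462 × 265 = 122430.

122430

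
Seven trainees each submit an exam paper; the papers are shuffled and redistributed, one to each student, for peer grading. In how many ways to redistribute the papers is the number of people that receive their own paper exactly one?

1855

Pick the single fixed position: C(7,1) = 7 ways.
The remaining 6 must be deranged: !6 = 265.
Total: 7 × 265 = 1855.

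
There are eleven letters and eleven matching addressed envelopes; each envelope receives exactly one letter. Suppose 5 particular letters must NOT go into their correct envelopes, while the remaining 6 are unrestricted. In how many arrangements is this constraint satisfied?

Inclusion-exclusion on the 5 forbidden self-matches:
Σ_{j=0}^{5} (-1)^j C(5,j)(11-j)!
= C(5,0)·11! - C(5,1)·10! + C(5,2)·9! - C(5,3)·8! + C(5,4)·7! - C(5,5)·6!
= 39916800 - 18144000 + 3628800 - 403200 + 25200 - 720
= 25022880

25022880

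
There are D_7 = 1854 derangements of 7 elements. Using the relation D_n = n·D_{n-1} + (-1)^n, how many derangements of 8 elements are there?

14833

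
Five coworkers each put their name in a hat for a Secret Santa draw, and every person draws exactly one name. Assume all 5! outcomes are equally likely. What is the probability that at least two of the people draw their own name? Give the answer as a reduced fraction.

31/120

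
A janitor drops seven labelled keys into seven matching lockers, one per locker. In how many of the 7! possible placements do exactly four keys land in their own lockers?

70

Choose which 4 of the 7 are fixed: C(7,4) = 35.
The remaining 3 must be deranged: !3 = 2.
Total: 35 × 2 = 70.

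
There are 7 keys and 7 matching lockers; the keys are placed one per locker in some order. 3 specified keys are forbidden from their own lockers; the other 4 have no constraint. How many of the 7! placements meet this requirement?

Let A_j be the event that the j-th constrained one is fixed. By inclusion-exclusion over the 3 events:
Σ_{j=0}^{3} (-1)^j C(3,j)(7-j)!
= C(3,0)·7! - C(3,1)·6! + C(3,2)·5! - C(3,3)·4!
= 5040 - 2160 + 360 - 24
= 3216

3216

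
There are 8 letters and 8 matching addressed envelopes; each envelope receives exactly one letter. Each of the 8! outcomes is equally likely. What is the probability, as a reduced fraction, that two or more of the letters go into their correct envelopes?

2131/8064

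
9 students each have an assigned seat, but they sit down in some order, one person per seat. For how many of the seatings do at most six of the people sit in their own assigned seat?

Sum C(9,i)·!(9-i) for i = 0..6:
  i=0: C(9,0)·!9 = 1·133496 = 133496
  i=1: C(9,1)·!8 = 9·14833 = 133497
  i=2: C(9,2)·!7 = 36·1854 = 66744
  i=3: C(9,3)·!6 = 84·265 = 22260
  i=4: C(9,4)·!5 = 126·44 = 5544
  i=5: C(9,5)·!4 = 126·9 = 1134
  i=6: C(9,6)·!3 = 84·2 = 168
Total = 362843.

362843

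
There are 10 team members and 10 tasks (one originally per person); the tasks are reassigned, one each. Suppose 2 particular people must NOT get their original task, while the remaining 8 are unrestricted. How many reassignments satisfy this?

2943360

Let A_j be the event that the j-th constrained one is fixed. By inclusion-exclusion over the 2 events:
Σ_{j=0}^{2} (-1)^j C(2,j)(10-j)!
= C(2,0)·10! - C(2,1)·9! + C(2,2)·8!
= 3628800 - 725760 + 40320
= 2943360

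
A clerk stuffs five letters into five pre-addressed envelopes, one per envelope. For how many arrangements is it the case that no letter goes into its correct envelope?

44

By inclusion-exclusion, !5 = Σ (-1)^k · 5!/k! for k=0..5
= 5! - 5!/1! + 5!/2! - 5!/3! + 5!/4! - 5!/5!
= 120 - 120 + 60 - 20 + 5 - 1
= 44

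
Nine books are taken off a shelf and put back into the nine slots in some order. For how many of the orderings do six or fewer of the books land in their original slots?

362843

# with exactly i fixed is C(9,i)·!(9-i); sum over i=0..6:
  i=0: C(9,0)·!9 = 1·133496 = 133496
  i=1: C(9,1)·!8 = 9·14833 = 133497
  i=2: C(9,2)·!7 = 36·1854 = 66744
  i=3: C(9,3)·!6 = 84·265 = 22260
  i=4: C(9,4)·!5 = 126·44 = 5544
  i=5: C(9,5)·!4 = 126·9 = 1134
  i=6: C(9,6)·!3 = 84·2 = 168
Total = 362843.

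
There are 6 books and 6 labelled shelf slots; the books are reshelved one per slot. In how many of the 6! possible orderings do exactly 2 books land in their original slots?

135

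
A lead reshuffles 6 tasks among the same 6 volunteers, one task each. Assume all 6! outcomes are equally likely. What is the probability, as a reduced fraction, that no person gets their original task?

Favorable outcomes: !6 = 265.
Total outcomes: 6! = 720.
Probability = 265/720 = 53/144.

53/144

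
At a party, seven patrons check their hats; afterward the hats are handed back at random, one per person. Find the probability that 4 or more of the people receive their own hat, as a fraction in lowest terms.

23/1260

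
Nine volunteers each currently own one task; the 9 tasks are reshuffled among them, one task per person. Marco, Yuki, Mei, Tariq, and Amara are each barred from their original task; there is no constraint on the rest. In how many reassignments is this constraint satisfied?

Inclusion-exclusion on the 5 forbidden self-matches:
Σ_{j=0}^{5} (-1)^j C(5,j)(9-j)!
= C(5,0)·9! - C(5,1)·8! + C(5,2)·7! - C(5,3)·6! + C(5,4)·5! - C(5,5)·4!
= 362880 - 201600 + 50400 - 7200 + 600 - 24
= 205056

205056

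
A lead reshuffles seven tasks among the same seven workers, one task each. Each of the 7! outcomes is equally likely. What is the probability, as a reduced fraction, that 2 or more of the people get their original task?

1331/5040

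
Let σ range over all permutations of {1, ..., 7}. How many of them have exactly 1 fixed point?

Pick the single fixed position: C(7,1) = 7 ways.
The other 6 form a derangement: !6 = 265.
Total: 7 × 265 = 1855.

1855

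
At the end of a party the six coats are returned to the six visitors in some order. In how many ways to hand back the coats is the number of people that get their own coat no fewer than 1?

455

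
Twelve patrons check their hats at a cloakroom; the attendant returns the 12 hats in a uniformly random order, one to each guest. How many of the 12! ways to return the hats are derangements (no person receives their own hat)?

176214841

Use !n = (n-1)(!(n-1) + !(n-2)).
!12 = 11·(14684570 + 1334961) = 11·16019531 = 176214841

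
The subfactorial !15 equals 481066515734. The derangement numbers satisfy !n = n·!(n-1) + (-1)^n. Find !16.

!16 = 16·481066515734 + 1 = 7697064251745.

7697064251745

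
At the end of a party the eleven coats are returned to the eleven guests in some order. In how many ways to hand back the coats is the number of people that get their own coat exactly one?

Choose which one of the 11 is fixed: C(11,1) = 11.
The other 10 form a derangement: !10 = 1334961.
Total: 11 × 1334961 = 14684571.

14684571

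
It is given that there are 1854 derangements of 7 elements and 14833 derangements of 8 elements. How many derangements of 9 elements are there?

133496

!9 = (9-1)·(!8 + !7) = 8·(14833 + 1854) = 8·16687 = 133496.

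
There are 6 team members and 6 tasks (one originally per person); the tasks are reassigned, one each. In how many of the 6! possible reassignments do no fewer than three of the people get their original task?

56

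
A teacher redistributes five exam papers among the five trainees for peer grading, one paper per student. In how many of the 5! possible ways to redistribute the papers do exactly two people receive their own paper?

20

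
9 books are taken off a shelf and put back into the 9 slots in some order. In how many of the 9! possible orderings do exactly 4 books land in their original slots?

5544

Choose which 4 of the 9 are fixed: C(9,4) = 126.
The remaining 5 must be deranged: !5 = 44.
Total: 126 × 44 = 5544.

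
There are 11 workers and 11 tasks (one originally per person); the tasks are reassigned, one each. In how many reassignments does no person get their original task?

Use !n = (n-1)(!(n-1) + !(n-2)).
!11 = 10·(1334961 + 133496) = 10·1468457 = 14684570

14684570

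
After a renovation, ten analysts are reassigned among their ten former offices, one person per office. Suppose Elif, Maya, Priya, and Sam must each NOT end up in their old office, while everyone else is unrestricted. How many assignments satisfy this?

2399760

Inclusion-exclusion on the 4 forbidden self-matches:
Σ_{j=0}^{4} (-1)^j C(4,j)(10-j)!
= C(4,0)·10! - C(4,1)·9! + C(4,2)·8! - C(4,3)·7! + C(4,4)·6!
= 3628800 - 1451520 + 241920 - 20160 + 720
= 2399760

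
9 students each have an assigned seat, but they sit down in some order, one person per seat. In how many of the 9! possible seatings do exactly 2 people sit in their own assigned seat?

66744

Choose which 2 of the 9 are fixed: C(9,2) = 36.
The remaining 7 must be deranged: !7 = 1854.
Total: 36 × 1854 = 66744.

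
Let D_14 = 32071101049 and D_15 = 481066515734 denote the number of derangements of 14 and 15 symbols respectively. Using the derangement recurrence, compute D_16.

7697064251745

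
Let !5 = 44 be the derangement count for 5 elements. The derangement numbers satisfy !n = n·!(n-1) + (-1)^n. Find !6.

265

!6 = 6·44 + 1 = 265.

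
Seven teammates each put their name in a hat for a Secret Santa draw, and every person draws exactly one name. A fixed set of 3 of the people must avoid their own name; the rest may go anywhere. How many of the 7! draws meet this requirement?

Inclusion-exclusion on the 3 forbidden self-matches:
Σ_{j=0}^{3} (-1)^j C(3,j)(7-j)!
= C(3,0)·7! - C(3,1)·6! + C(3,2)·5! - C(3,3)·4!
= 5040 - 2160 + 360 - 24
= 3216

3216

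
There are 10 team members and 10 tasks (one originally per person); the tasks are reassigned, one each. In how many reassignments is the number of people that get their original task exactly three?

222480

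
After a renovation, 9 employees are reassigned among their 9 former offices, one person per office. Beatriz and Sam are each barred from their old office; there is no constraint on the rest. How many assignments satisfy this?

Inclusion-exclusion on the 2 forbidden self-matches:
Σ_{j=0}^{2} (-1)^j C(2,j)(9-j)!
= C(2,0)·9! - C(2,1)·8! + C(2,2)·7!
= 362880 - 80640 + 5040
= 287280

287280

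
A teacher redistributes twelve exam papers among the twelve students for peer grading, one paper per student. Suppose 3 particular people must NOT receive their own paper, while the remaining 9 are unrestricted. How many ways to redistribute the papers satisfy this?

Inclusion-exclusion on the 3 forbidden self-matches:
Σ_{j=0}^{3} (-1)^j C(3,j)(12-j)!
= C(3,0)·12! - C(3,1)·11! + C(3,2)·10! - C(3,3)·9!
= 479001600 - 119750400 + 10886400 - 362880
= 369774720

369774720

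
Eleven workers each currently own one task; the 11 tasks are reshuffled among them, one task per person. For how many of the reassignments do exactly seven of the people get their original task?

Pick the 7 fixed positions: C(11,7) = 330 ways.
The remaining 4 must be deranged: !4 = 9.
Total: 330 × 9 = 2970.

2970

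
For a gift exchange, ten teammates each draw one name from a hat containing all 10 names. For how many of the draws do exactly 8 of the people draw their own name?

45

Choose which 8 of the 10 are fixed: C(10,8) = 45.
The other 2 form a derangement: !2 = 1.
Total: 45 × 1 = 45.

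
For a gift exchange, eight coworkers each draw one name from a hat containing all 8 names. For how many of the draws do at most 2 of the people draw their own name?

37085

# with exactly i fixed is C(8,i)·!(8-i); sum over i=0..2:
  i=0: C(8,0)·!8 = 1·14833 = 14833
  i=1: C(8,1)·!7 = 8·1854 = 14832
  i=2: C(8,2)·!6 = 28·265 = 7420
Total = 37085.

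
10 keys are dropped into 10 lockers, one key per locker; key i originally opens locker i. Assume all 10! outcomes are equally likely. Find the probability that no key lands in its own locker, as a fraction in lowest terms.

16481/44800

Favorable outcomes: !10 = 1334961.
Total outcomes: 10! = 3628800.
Probability = 1334961/3628800 = 16481/44800.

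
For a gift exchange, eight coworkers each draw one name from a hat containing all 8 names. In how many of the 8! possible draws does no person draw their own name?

14833

By inclusion-exclusion, !8 = Σ (-1)^k · 8!/k! for k=0..8
= 8! - 8!/1! + 8!/2! - 8!/3! + 8!/4! - 8!/5! + 8!/6! - 8!/7! + 8!/8!
= 40320 - 40320 + 20160 - 6720 + 1680 - 336 + 56 - 8 + 1
= 14833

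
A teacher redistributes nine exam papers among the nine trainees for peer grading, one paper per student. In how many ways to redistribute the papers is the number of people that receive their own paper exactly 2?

66744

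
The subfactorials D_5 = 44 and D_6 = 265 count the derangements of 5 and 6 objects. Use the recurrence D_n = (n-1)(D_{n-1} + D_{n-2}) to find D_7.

1854

D_7 = (7-1)·(D_6 + D_5) = 6·(265 + 44) = 6·309 = 1854.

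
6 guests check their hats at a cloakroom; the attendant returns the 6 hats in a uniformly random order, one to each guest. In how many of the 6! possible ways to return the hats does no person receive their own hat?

265

Recurrence: !6 = 6·!5 + (-1)^6.
!6 = 6·44 + 1 = 265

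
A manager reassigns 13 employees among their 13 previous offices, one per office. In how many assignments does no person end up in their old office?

2290792932

By inclusion-exclusion, !13 = Σ (-1)^k · 13!/k! for k=0..13
= 13! - 13!/1! + 13!/2! - 13!/3! + 13!/4! - 13!/5! + 13!/6! - 13!/7! + 13!/8! - 13!/9! + 13!/10! - 13!/11! + 13!/12! - 13!/13!
= 6227020800 - 6227020800 + 3113510400 - 1037836800 + 259459200 - 51891840 + 8648640 - 1235520 + 154440 - 17160 + 1716 - 156 + 13 - 1
= 2290792932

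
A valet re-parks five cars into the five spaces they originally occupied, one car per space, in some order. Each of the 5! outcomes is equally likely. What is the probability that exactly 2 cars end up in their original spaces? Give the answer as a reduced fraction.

1/6

Favorable outcomes: C(5,2)·!3 = 10·2 = 20.
Total outcomes: 5! = 120.
Probability = 20/120 = 1/6.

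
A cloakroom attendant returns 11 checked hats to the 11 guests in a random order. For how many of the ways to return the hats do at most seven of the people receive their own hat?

Sum C(11,i)·!(11-i) for i = 0..7:
  i=0: C(11,0)·!11 = 1·14684570 = 14684570
  i=1: C(11,1)·!10 = 11·1334961 = 14684571
  i=2: C(11,2)·!9 = 55·133496 = 7342280
  i=3: C(11,3)·!8 = 165·14833 = 2447445
  i=4: C(11,4)·!7 = 330·1854 = 611820
  i=5: C(11,5)·!6 = 462·265 = 122430
  i=6: C(11,6)·!5 = 462·44 = 20328
  i=7: C(11,7)·!4 = 330·9 = 2970
Total = 39916414.

39916414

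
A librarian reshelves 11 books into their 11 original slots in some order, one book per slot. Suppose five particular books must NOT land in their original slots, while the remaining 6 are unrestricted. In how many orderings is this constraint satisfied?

25022880

Inclusion-exclusion on the 5 forbidden self-matches:
Σ_{j=0}^{5} (-1)^j C(5,j)(11-j)!
= C(5,0)·11! - C(5,1)·10! + C(5,2)·9! - C(5,3)·8! + C(5,4)·7! - C(5,5)·6!
= 39916800 - 18144000 + 3628800 - 403200 + 25200 - 720
= 25022880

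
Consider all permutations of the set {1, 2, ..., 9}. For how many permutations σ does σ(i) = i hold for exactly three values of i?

22260

Choose which 3 of the 9 are fixed: C(9,3) = 84.
The remaining 6 must be deranged: !6 = 265.
Total: 84 × 265 = 22260.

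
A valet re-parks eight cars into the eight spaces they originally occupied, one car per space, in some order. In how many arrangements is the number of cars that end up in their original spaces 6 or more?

29

Sum C(8,i)·!(8-i) for i = 6..8:
  i=6: C(8,6)·!2 = 28·1 = 28
  i=7: C(8,7)·!1 = 8·0 = 0
  i=8: C(8,8)·!0 = 1·1 = 1
Total = 29.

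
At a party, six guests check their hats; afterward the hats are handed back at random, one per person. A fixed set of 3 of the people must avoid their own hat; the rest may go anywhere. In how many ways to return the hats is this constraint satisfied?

426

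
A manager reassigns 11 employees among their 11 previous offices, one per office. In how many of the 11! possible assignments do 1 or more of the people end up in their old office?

# with exactly i fixed is C(11,i)·!(11-i); sum over i=1..11:
  i=1: C(11,1)·!10 = 11·1334961 = 14684571
  i=2: C(11,2)·!9 = 55·133496 = 7342280
  i=3: C(11,3)·!8 = 165·14833 = 2447445
  i=4: C(11,4)·!7 = 330·1854 = 611820
  i=5: C(11,5)·!6 = 462·265 = 122430
  i=6: C(11,6)·!5 = 462·44 = 20328
  i=7: C(11,7)·!4 = 330·9 = 2970
  i=8: C(11,8)·!3 = 165·2 = 330
  i=9: C(11,9)·!2 = 55·1 = 55
  i=10: C(11,10)·!1 = 11·0 = 0
  i=11: C(11,11)·!0 = 1·1 = 1
Total = 25232230.

25232230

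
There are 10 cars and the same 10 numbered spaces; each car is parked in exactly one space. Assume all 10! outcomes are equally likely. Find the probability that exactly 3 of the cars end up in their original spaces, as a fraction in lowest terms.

103/1680

Favorable outcomes: C(10,3)·!7 = 120·1854 = 222480.
Total outcomes: 10! = 3628800.
Probability = 222480/3628800 = 103/1680.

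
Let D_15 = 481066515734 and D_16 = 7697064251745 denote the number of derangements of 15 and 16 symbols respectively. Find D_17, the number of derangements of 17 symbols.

D_17 = (17-1)·(D_16 + D_15) = 16·(7697064251745 + 481066515734) = 16·8178130767479 = 130850092279664.

130850092279664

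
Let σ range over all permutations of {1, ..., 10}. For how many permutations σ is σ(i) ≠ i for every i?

!10 = 10! · Σ_{k=0}^{10} (-1)^k/k!
= 10! - 10!/1! + 10!/2! - 10!/3! + 10!/4! - 10!/5! + 10!/6! - 10!/7! + 10!/8! - 10!/9! + 10!/10!
= 3628800 - 3628800 + 1814400 - 604800 + 151200 - 30240 + 5040 - 720 + 90 - 10 + 1
= 1334961

1334961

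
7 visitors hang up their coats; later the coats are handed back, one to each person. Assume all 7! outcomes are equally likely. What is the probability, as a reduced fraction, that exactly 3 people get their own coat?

1/16

Favorable outcomes: C(7,3)·!4 = 35·9 = 315.
Total outcomes: 7! = 5040.
Probability = 315/5040 = 1/16.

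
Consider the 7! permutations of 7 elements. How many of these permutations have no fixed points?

1854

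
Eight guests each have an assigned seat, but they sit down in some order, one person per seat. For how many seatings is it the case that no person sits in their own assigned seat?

Use !n = n·!(n-1) + (-1)^n.
!8 = 8·1854 + 1 = 14833

14833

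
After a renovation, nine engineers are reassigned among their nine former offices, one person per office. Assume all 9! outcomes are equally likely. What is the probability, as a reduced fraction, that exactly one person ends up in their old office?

Favorable outcomes: C(9,1)·!8 = 9·14833 = 133497.
Total outcomes: 9! = 362880.
Probability = 133497/362880 = 2119/5760.

2119/5760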